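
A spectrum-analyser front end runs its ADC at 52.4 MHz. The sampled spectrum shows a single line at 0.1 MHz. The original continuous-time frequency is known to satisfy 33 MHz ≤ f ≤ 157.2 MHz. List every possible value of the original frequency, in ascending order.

Frequencies that alias to 0.1 MHz are k·fs ± 0.1 MHz for integer k ≥ 0.
k=0: 0.1 MHz.
k=1: 52.3 MHz, 52.5 MHz.
k=2: 104.7 MHz, 104.9 MHz.
k=3: 157.1 MHz, 157.3 MHz.
k=4: 209.5 MHz, 209.7 MHz.
Within [33 MHz, 157.2 MHz]: 52.3 MHz, 52.5 MHz, 104.7 MHz, 104.9 MHz, 157.1 MHz.

52.3 MHz, 52.5 MHz, 104.7 MHz, 104.9 MHz, 157.1 MHz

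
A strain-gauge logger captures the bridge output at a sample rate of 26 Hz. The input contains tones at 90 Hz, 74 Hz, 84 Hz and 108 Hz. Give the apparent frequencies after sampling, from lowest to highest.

4 Hz, 6 Hz, 12 Hz

fs/2 = 13 Hz.
90 Hz mod fs = 12 Hz.
12 Hz ≤ fs/2 = 13 Hz, appears at 12 Hz.
74 Hz mod fs = 22 Hz.
22 Hz > fs/2 = 13 Hz, folds to fs − 22 Hz = 4 Hz.
84 Hz mod fs = 6 Hz.
6 Hz ≤ fs/2 = 13 Hz, appears at 6 Hz.
108 Hz mod fs = 4 Hz.
4 Hz ≤ fs/2 = 13 Hz, appears at 4 Hz.
Distinct values: {4 Hz, 6 Hz, 12 Hz}.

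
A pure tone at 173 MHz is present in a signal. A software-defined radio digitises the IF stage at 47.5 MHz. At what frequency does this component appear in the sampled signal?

173 MHz mod fs = 30.5 MHz.
30.5 MHz > fs/2 = 23.75 MHz, folds to fs − 30.5 MHz = 17 MHz.

17 MHz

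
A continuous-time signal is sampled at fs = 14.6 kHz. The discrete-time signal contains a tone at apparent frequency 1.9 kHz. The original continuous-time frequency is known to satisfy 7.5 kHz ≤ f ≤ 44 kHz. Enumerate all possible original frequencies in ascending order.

Frequencies that alias to 1.9 kHz are k·fs ± 1.9 kHz for integer k ≥ 0.
k=0: 1.9 kHz.
k=1: 12.7 kHz, 16.5 kHz.
k=2: 27.3 kHz, 31.1 kHz.
k=3: 41.9 kHz, 45.7 kHz.
k=4: 56.5 kHz, 60.3 kHz.
Within [7.5 kHz, 44 kHz]: 12.7 kHz, 16.5 kHz, 27.3 kHz, 31.1 kHz, 41.9 kHz.

12.7 kHz, 16.5 kHz, 27.3 kHz, 31.1 kHz, 41.9 kHz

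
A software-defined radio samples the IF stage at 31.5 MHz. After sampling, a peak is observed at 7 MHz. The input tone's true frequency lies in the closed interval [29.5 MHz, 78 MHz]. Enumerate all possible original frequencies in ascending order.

Frequencies that alias to 7 MHz are k·fs ± 7 MHz for integer k ≥ 0.
k=0: 7 MHz.
k=1: 24.5 MHz, 38.5 MHz.
k=2: 56 MHz, 70 MHz.
k=3: 87.5 MHz, 101.5 MHz.
Within [29.5 MHz, 78 MHz]: 38.5 MHz, 56 MHz, 70 MHz.

38.5 MHz, 56 MHz, 70 MHz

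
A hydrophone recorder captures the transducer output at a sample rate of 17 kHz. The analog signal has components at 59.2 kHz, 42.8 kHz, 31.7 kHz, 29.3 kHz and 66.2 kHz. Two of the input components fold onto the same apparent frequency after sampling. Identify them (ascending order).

fs/2 = 8.5 kHz.
59.2 kHz mod fs = 8.2 kHz.
8.2 kHz ≤ fs/2 = 8.5 kHz, appears at 8.2 kHz.
42.8 kHz mod fs = 8.8 kHz.
8.8 kHz > fs/2 = 8.5 kHz, folds to fs − 8.8 kHz = 8.2 kHz.
31.7 kHz mod fs = 14.7 kHz.
14.7 kHz > fs/2 = 8.5 kHz, folds to fs − 14.7 kHz = 2.3 kHz.
29.3 kHz mod fs = 12.3 kHz.
12.3 kHz > fs/2 = 8.5 kHz, folds to fs − 12.3 kHz = 4.7 kHz.
66.2 kHz mod fs = 15.2 kHz.
15.2 kHz > fs/2 = 8.5 kHz, folds to fs − 15.2 kHz = 1.8 kHz.
42.8 kHz and 59.2 kHz both map to 8.2 kHz.

42.8 kHz, 59.2 kHz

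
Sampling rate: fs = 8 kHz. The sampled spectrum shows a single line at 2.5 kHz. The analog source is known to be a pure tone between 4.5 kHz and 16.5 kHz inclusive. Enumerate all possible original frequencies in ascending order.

Frequencies that alias to 2.5 kHz are k·fs ± 2.5 kHz for integer k ≥ 0.
k=0: 2.5 kHz.
k=1: 5.5 kHz, 10.5 kHz.
k=2: 13.5 kHz, 18.5 kHz.
k=3: 21.5 kHz, 26.5 kHz.
Within [4.5 kHz, 16.5 kHz]: 5.5 kHz, 10.5 kHz, 13.5 kHz.

5.5 kHz, 10.5 kHz, 13.5 kHz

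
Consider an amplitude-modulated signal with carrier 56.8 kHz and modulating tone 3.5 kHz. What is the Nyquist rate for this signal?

120.6 kHz

AM sidebands sit at fc ± fm = 53.3 kHz and 60.3 kHz.
Highest-frequency component: 60.3 kHz.
Nyquist rate = 2 × 60.3 kHz = 120.6 kHz.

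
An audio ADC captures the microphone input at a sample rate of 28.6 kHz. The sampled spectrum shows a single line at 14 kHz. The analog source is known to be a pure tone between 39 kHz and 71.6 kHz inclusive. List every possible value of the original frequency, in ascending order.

42.6 kHz, 43.2 kHz, 71.2 kHz

Frequencies that alias to 14 kHz are k·fs ± 14 kHz for integer k ≥ 0.
k=0: 14 kHz.
k=1: 14.6 kHz, 42.6 kHz.
k=2: 43.2 kHz, 71.2 kHz.
k=3: 71.8 kHz, 99.8 kHz.
Within [39 kHz, 71.6 kHz]: 42.6 kHz, 43.2 kHz, 71.2 kHz.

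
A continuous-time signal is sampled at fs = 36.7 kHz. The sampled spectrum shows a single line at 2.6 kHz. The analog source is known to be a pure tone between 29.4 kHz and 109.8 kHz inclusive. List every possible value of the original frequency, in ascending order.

Frequencies that alias to 2.6 kHz are k·fs ± 2.6 kHz for integer k ≥ 0.
k=0: 2.6 kHz.
k=1: 34.1 kHz, 39.3 kHz.
k=2: 70.8 kHz, 76 kHz.
k=3: 107.5 kHz, 112.7 kHz.
k=4: 144.2 kHz, 149.4 kHz.
Within [29.4 kHz, 109.8 kHz]: 34.1 kHz, 39.3 kHz, 70.8 kHz, 76 kHz, 107.5 kHz.

34.1 kHz, 39.3 kHz, 70.8 kHz, 76 kHz, 107.5 kHz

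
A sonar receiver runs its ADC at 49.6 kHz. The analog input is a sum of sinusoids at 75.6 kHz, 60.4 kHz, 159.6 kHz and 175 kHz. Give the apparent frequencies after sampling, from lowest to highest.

10.8 kHz, 23.4 kHz, 23.6 kHz

fs/2 = 24.8 kHz.
75.6 kHz mod fs = 26 kHz.
26 kHz > fs/2 = 24.8 kHz, folds to fs − 26 kHz = 23.6 kHz.
60.4 kHz mod fs = 10.8 kHz.
10.8 kHz ≤ fs/2 = 24.8 kHz, appears at 10.8 kHz.
159.6 kHz mod fs = 10.8 kHz.
10.8 kHz ≤ fs/2 = 24.8 kHz, appears at 10.8 kHz.
175 kHz mod fs = 26.2 kHz.
26.2 kHz > fs/2 = 24.8 kHz, folds to fs − 26.2 kHz = 23.4 kHz.
Distinct values: {10.8 kHz, 23.4 kHz, 23.6 kHz}.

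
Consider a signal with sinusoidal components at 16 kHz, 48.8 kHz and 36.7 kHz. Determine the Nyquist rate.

97.6 kHz

Highest-frequency component: 48.8 kHz.
Nyquist rate = 2 × 48.8 kHz = 97.6 kHz.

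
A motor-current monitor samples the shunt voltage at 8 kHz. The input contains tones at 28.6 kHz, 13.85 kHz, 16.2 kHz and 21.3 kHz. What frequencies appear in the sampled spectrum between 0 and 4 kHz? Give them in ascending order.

0.2 kHz, 2.15 kHz, 2.7 kHz, 3.4 kHz

fs/2 = 4 kHz.
28.6 kHz mod fs = 4.6 kHz.
4.6 kHz > fs/2 = 4 kHz, folds to fs − 4.6 kHz = 3.4 kHz.
13.85 kHz mod fs = 5.85 kHz.
5.85 kHz > fs/2 = 4 kHz, folds to fs − 5.85 kHz = 2.15 kHz.
16.2 kHz mod fs = 0.2 kHz.
0.2 kHz ≤ fs/2 = 4 kHz, appears at 0.2 kHz.
21.3 kHz mod fs = 5.3 kHz.
5.3 kHz > fs/2 = 4 kHz, folds to fs − 5.3 kHz = 2.7 kHz.
Distinct values: {0.2 kHz, 2.15 kHz, 2.7 kHz, 3.4 kHz}.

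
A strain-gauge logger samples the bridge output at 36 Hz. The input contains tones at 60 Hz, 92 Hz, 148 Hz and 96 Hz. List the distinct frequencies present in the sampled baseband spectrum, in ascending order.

4 Hz, 12 Hz, 16 Hz

fs/2 = 18 Hz.
60 Hz mod fs = 24 Hz.
24 Hz > fs/2 = 18 Hz, folds to fs − 24 Hz = 12 Hz.
92 Hz mod fs = 20 Hz.
20 Hz > fs/2 = 18 Hz, folds to fs − 20 Hz = 16 Hz.
148 Hz mod fs = 4 Hz.
4 Hz ≤ fs/2 = 18 Hz, appears at 4 Hz.
96 Hz mod fs = 24 Hz.
24 Hz > fs/2 = 18 Hz, folds to fs − 24 Hz = 12 Hz.
Distinct values: {4 Hz, 12 Hz, 16 Hz}.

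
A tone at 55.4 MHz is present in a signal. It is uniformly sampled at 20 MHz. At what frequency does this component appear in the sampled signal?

55.4 MHz mod fs = 15.4 MHz.
15.4 MHz > fs/2 = 10 MHz, folds to fs − 15.4 MHz = 4.6 MHz.

4.6 MHz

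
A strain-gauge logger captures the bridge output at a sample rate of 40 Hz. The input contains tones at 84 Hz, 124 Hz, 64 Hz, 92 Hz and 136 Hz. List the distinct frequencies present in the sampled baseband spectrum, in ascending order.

fs/2 = 20 Hz.
84 Hz mod fs = 4 Hz.
4 Hz ≤ fs/2 = 20 Hz, appears at 4 Hz.
124 Hz mod fs = 4 Hz.
4 Hz ≤ fs/2 = 20 Hz, appears at 4 Hz.
64 Hz mod fs = 24 Hz.
24 Hz > fs/2 = 20 Hz, folds to fs − 24 Hz = 16 Hz.
92 Hz mod fs = 12 Hz.
12 Hz ≤ fs/2 = 20 Hz, appears at 12 Hz.
136 Hz mod fs = 16 Hz.
16 Hz ≤ fs/2 = 20 Hz, appears at 16 Hz.
Distinct values: {4 Hz, 12 Hz, 16 Hz}.

4 Hz, 12 Hz, 16 Hz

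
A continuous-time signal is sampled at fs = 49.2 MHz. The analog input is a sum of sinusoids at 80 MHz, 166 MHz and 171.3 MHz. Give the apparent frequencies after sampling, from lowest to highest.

18.4 MHz, 23.7 MHz

fs/2 = 24.6 MHz.
80 MHz mod fs = 30.8 MHz.
30.8 MHz > fs/2 = 24.6 MHz, folds to fs − 30.8 MHz = 18.4 MHz.
166 MHz mod fs = 18.4 MHz.
18.4 MHz ≤ fs/2 = 24.6 MHz, appears at 18.4 MHz.
171.3 MHz mod fs = 23.7 MHz.
23.7 MHz ≤ fs/2 = 24.6 MHz, appears at 23.7 MHz.
Distinct values: {18.4 MHz, 23.7 MHz}.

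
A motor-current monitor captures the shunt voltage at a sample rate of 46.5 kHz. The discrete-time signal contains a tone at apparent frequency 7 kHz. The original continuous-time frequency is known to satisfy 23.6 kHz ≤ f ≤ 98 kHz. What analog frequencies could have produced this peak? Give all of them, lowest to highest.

Frequencies that alias to 7 kHz are k·fs ± 7 kHz for integer k ≥ 0.
k=0: 7 kHz.
k=1: 39.5 kHz, 53.5 kHz.
k=2: 86 kHz, 100 kHz.
k=3: 132.5 kHz, 146.5 kHz.
Within [23.6 kHz, 98 kHz]: 39.5 kHz, 53.5 kHz, 86 kHz.

39.5 kHz, 53.5 kHz, 86 kHz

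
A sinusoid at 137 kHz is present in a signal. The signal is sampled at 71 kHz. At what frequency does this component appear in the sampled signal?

5 kHz

137 kHz mod fs = 66 kHz.
66 kHz > fs/2 = 35.5 kHz, folds to fs − 66 kHz = 5 kHz.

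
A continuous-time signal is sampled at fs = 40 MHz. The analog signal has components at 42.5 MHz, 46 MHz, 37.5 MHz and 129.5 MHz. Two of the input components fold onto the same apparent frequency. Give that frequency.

2.5 MHz

fs/2 = 20 MHz.
42.5 MHz mod fs = 2.5 MHz.
2.5 MHz ≤ fs/2 = 20 MHz, appears at 2.5 MHz.
46 MHz mod fs = 6 MHz.
6 MHz ≤ fs/2 = 20 MHz, appears at 6 MHz.
37.5 MHz > fs/2 = 20 MHz, folds to fs − 37.5 MHz = 2.5 MHz.
129.5 MHz mod fs = 9.5 MHz.
9.5 MHz ≤ fs/2 = 20 MHz, appears at 9.5 MHz.
37.5 MHz and 42.5 MHz both map to 2.5 MHz.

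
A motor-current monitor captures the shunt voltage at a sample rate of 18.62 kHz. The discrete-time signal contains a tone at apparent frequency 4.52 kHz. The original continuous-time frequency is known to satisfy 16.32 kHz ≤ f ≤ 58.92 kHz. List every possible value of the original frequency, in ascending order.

Frequencies that alias to 4.52 kHz are k·fs ± 4.52 kHz for integer k ≥ 0.
k=0: 4.52 kHz.
k=1: 14.1 kHz, 23.14 kHz.
k=2: 32.72 kHz, 41.76 kHz.
k=3: 51.34 kHz, 60.38 kHz.
k=4: 69.96 kHz, 79 kHz.
Within [16.32 kHz, 58.92 kHz]: 23.14 kHz, 32.72 kHz, 41.76 kHz, 51.34 kHz.

23.14 kHz, 32.72 kHz, 41.76 kHz, 51.34 kHz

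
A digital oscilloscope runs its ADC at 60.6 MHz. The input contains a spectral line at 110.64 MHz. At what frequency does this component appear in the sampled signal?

110.64 MHz mod fs = 50.04 MHz.
50.04 MHz > fs/2 = 30.3 MHz, folds to fs − 50.04 MHz = 10.56 MHz.

10.56 MHz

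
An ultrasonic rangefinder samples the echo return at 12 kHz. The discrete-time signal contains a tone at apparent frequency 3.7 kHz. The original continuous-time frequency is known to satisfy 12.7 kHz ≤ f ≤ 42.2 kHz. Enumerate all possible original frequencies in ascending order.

15.7 kHz, 20.3 kHz, 27.7 kHz, 32.3 kHz, 39.7 kHz

Frequencies that alias to 3.7 kHz are k·fs ± 3.7 kHz for integer k ≥ 0.
k=0: 3.7 kHz.
k=1: 8.3 kHz, 15.7 kHz.
k=2: 20.3 kHz, 27.7 kHz.
k=3: 32.3 kHz, 39.7 kHz.
k=4: 44.3 kHz, 51.7 kHz.
Within [12.7 kHz, 42.2 kHz]: 15.7 kHz, 20.3 kHz, 27.7 kHz, 32.3 kHz, 39.7 kHz.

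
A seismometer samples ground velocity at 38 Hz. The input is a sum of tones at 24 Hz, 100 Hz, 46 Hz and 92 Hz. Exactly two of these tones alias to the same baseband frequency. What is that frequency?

fs/2 = 19 Hz.
24 Hz > fs/2 = 19 Hz, folds to fs − 24 Hz = 14 Hz.
100 Hz mod fs = 24 Hz.
24 Hz > fs/2 = 19 Hz, folds to fs − 24 Hz = 14 Hz.
46 Hz mod fs = 8 Hz.
8 Hz ≤ fs/2 = 19 Hz, appears at 8 Hz.
92 Hz mod fs = 16 Hz.
16 Hz ≤ fs/2 = 19 Hz, appears at 16 Hz.
24 Hz and 100 Hz both map to 14 Hz.

14 Hz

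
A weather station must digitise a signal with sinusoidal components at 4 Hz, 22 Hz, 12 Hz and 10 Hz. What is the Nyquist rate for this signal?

44 Hz

Highest-frequency component: 22 Hz.
Nyquist rate = 2 × 22 Hz = 44 Hz.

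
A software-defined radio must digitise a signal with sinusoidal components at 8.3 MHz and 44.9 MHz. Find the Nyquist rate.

Highest-frequency component: 44.9 MHz.
Nyquist rate = 2 × 44.9 MHz = 89.8 MHz.

89.8 MHz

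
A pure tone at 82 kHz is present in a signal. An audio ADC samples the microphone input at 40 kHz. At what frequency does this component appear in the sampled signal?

2 kHz

82 kHz mod fs = 2 kHz.
2 kHz ≤ fs/2 = 20 kHz, appears at 2 kHz.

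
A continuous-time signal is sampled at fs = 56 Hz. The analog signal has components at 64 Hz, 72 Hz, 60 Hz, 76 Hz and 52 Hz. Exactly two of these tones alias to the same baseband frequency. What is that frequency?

fs/2 = 28 Hz.
64 Hz mod fs = 8 Hz.
8 Hz ≤ fs/2 = 28 Hz, appears at 8 Hz.
72 Hz mod fs = 16 Hz.
16 Hz ≤ fs/2 = 28 Hz, appears at 16 Hz.
60 Hz mod fs = 4 Hz.
4 Hz ≤ fs/2 = 28 Hz, appears at 4 Hz.
76 Hz mod fs = 20 Hz.
20 Hz ≤ fs/2 = 28 Hz, appears at 20 Hz.
52 Hz > fs/2 = 28 Hz, folds to fs − 52 Hz = 4 Hz.
52 Hz and 60 Hz both map to 4 Hz.

4 Hz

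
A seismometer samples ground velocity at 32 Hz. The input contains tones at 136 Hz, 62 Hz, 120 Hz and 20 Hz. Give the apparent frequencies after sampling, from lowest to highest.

2 Hz, 8 Hz, 12 Hz

fs/2 = 16 Hz.
136 Hz mod fs = 8 Hz.
8 Hz ≤ fs/2 = 16 Hz, appears at 8 Hz.
62 Hz mod fs = 30 Hz.
30 Hz > fs/2 = 16 Hz, folds to fs − 30 Hz = 2 Hz.
120 Hz mod fs = 24 Hz.
24 Hz > fs/2 = 16 Hz, folds to fs − 24 Hz = 8 Hz.
20 Hz > fs/2 = 16 Hz, folds to fs − 20 Hz = 12 Hz.
Distinct values: {2 Hz, 8 Hz, 12 Hz}.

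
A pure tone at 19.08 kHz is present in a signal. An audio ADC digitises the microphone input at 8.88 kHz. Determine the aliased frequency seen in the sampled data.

1.32 kHz

19.08 kHz mod fs = 1.32 kHz.
1.32 kHz ≤ fs/2 = 4.44 kHz, appears at 1.32 kHz.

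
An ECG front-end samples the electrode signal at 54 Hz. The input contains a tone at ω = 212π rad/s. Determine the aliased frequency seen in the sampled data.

2 Hz

ω = 212π rad/s → f = ω/(2π) = 106 Hz.
106 Hz mod fs = 52 Hz.
52 Hz > fs/2 = 27 Hz, folds to fs − 52 Hz = 2 Hz.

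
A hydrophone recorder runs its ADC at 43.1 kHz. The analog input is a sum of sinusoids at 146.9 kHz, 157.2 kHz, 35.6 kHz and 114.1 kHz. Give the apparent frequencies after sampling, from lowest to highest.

7.5 kHz, 15.2 kHz, 17.6 kHz

fs/2 = 21.55 kHz.
146.9 kHz mod fs = 17.6 kHz.
17.6 kHz ≤ fs/2 = 21.55 kHz, appears at 17.6 kHz.
157.2 kHz mod fs = 27.9 kHz.
27.9 kHz > fs/2 = 21.55 kHz, folds to fs − 27.9 kHz = 15.2 kHz.
35.6 kHz > fs/2 = 21.55 kHz, folds to fs − 35.6 kHz = 7.5 kHz.
114.1 kHz mod fs = 27.9 kHz.
27.9 kHz > fs/2 = 21.55 kHz, folds to fs − 27.9 kHz = 15.2 kHz.
Distinct values: {7.5 kHz, 15.2 kHz, 17.6 kHz}.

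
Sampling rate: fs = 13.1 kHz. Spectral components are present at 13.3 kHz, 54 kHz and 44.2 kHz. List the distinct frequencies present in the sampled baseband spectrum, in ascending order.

0.2 kHz, 1.6 kHz, 4.9 kHz

fs/2 = 6.55 kHz.
13.3 kHz mod fs = 0.2 kHz.
0.2 kHz ≤ fs/2 = 6.55 kHz, appears at 0.2 kHz.
54 kHz mod fs = 1.6 kHz.
1.6 kHz ≤ fs/2 = 6.55 kHz, appears at 1.6 kHz.
44.2 kHz mod fs = 4.9 kHz.
4.9 kHz ≤ fs/2 = 6.55 kHz, appears at 4.9 kHz.
Distinct values: {0.2 kHz, 1.6 kHz, 4.9 kHz}.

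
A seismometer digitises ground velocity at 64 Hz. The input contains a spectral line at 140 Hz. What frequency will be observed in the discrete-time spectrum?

140 Hz mod fs = 12 Hz.
12 Hz ≤ fs/2 = 32 Hz, appears at 12 Hz.

12 Hz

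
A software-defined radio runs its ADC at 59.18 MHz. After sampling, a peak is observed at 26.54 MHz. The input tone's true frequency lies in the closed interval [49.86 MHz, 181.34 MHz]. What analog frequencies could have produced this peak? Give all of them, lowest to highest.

85.72 MHz, 91.82 MHz, 144.9 MHz, 151 MHz

Frequencies that alias to 26.54 MHz are k·fs ± 26.54 MHz for integer k ≥ 0.
k=0: 26.54 MHz.
k=1: 32.64 MHz, 85.72 MHz.
k=2: 91.82 MHz, 144.9 MHz.
k=3: 151 MHz, 204.08 MHz.
k=4: 210.18 MHz, 263.26 MHz.
Within [49.86 MHz, 181.34 MHz]: 85.72 MHz, 91.82 MHz, 144.9 MHz, 151 MHz.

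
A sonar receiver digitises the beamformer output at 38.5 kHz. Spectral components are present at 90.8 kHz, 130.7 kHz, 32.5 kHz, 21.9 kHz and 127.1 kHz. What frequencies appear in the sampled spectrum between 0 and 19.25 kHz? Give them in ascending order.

fs/2 = 19.25 kHz.
90.8 kHz mod fs = 13.8 kHz.
13.8 kHz ≤ fs/2 = 19.25 kHz, appears at 13.8 kHz.
130.7 kHz mod fs = 15.2 kHz.
15.2 kHz ≤ fs/2 = 19.25 kHz, appears at 15.2 kHz.
32.5 kHz > fs/2 = 19.25 kHz, folds to fs − 32.5 kHz = 6 kHz.
21.9 kHz > fs/2 = 19.25 kHz, folds to fs − 21.9 kHz = 16.6 kHz.
127.1 kHz mod fs = 11.6 kHz.
11.6 kHz ≤ fs/2 = 19.25 kHz, appears at 11.6 kHz.
Distinct values: {6 kHz, 11.6 kHz, 13.8 kHz, 15.2 kHz, 16.6 kHz}.

6 kHz, 11.6 kHz, 13.8 kHz, 15.2 kHz, 16.6 kHz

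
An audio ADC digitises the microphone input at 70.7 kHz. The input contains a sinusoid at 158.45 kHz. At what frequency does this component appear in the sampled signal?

158.45 kHz mod fs = 17.05 kHz.
17.05 kHz ≤ fs/2 = 35.35 kHz, appears at 17.05 kHz.

17.05 kHz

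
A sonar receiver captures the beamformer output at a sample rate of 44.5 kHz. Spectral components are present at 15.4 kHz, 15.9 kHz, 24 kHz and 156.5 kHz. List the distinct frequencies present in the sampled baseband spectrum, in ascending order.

fs/2 = 22.25 kHz.
15.4 kHz ≤ fs/2 = 22.25 kHz, passes unchanged.
15.9 kHz ≤ fs/2 = 22.25 kHz, passes unchanged.
24 kHz > fs/2 = 22.25 kHz, folds to fs − 24 kHz = 20.5 kHz.
156.5 kHz mod fs = 23 kHz.
23 kHz > fs/2 = 22.25 kHz, folds to fs − 23 kHz = 21.5 kHz.
Distinct values: {15.4 kHz, 15.9 kHz, 20.5 kHz, 21.5 kHz}.

15.4 kHz, 15.9 kHz, 20.5 kHz, 21.5 kHz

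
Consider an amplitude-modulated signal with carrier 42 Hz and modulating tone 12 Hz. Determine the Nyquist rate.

AM sidebands sit at fc ± fm = 30 Hz and 54 Hz.
Highest-frequency component: 54 Hz.
Nyquist rate = 2 × 54 Hz = 108 Hz.

108 Hz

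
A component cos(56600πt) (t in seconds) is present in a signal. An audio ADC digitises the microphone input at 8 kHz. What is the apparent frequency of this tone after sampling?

ω = 56600π rad/s → f = ω/(2π) = 28300 Hz = 28.3 kHz.
28.3 kHz mod fs = 4.3 kHz.
4.3 kHz > fs/2 = 4 kHz, folds to fs − 4.3 kHz = 3.7 kHz.

3.7 kHz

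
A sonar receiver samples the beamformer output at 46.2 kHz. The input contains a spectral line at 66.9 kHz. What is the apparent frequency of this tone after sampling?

66.9 kHz mod fs = 20.7 kHz.
20.7 kHz ≤ fs/2 = 23.1 kHz, appears at 20.7 kHz.

20.7 kHz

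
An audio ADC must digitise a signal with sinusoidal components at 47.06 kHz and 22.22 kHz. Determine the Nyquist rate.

Highest-frequency component: 47.06 kHz.
Nyquist rate = 2 × 47.06 kHz = 94.12 kHz.

94.12 kHz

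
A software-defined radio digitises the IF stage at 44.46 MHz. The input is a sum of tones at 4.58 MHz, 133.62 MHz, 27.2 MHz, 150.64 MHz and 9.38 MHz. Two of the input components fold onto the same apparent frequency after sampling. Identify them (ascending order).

27.2 MHz, 150.64 MHz

fs/2 = 22.23 MHz.
4.58 MHz ≤ fs/2 = 22.23 MHz, passes unchanged.
133.62 MHz mod fs = 0.24 MHz.
0.24 MHz ≤ fs/2 = 22.23 MHz, appears at 0.24 MHz.
27.2 MHz > fs/2 = 22.23 MHz, folds to fs − 27.2 MHz = 17.26 MHz.
150.64 MHz mod fs = 17.26 MHz.
17.26 MHz ≤ fs/2 = 22.23 MHz, appears at 17.26 MHz.
9.38 MHz ≤ fs/2 = 22.23 MHz, passes unchanged.
27.2 MHz and 150.64 MHz both map to 17.26 MHz.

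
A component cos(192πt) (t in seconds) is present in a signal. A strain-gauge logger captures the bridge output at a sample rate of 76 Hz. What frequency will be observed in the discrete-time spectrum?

20 Hz

ω = 192π rad/s → f = ω/(2π) = 96 Hz.
96 Hz mod fs = 20 Hz.
20 Hz ≤ fs/2 = 38 Hz, appears at 20 Hz.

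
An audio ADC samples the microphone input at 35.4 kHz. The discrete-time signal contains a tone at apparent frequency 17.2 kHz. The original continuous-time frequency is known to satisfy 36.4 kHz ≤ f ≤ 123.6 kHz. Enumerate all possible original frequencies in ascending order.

Frequencies that alias to 17.2 kHz are k·fs ± 17.2 kHz for integer k ≥ 0.
k=0: 17.2 kHz.
k=1: 18.2 kHz, 52.6 kHz.
k=2: 53.6 kHz, 88 kHz.
k=3: 89 kHz, 123.4 kHz.
k=4: 124.4 kHz, 158.8 kHz.
Within [36.4 kHz, 123.6 kHz]: 52.6 kHz, 53.6 kHz, 88 kHz, 89 kHz, 123.4 kHz.

52.6 kHz, 53.6 kHz, 88 kHz, 89 kHz, 123.4 kHz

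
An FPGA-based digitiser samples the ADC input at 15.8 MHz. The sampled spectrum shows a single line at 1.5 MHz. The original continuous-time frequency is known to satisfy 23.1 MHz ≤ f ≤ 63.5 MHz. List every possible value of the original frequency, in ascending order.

30.1 MHz, 33.1 MHz, 45.9 MHz, 48.9 MHz, 61.7 MHz

Frequencies that alias to 1.5 MHz are k·fs ± 1.5 MHz for integer k ≥ 0.
k=0: 1.5 MHz.
k=1: 14.3 MHz, 17.3 MHz.
k=2: 30.1 MHz, 33.1 MHz.
k=3: 45.9 MHz, 48.9 MHz.
k=4: 61.7 MHz, 64.7 MHz.
k=5: 77.5 MHz, 80.5 MHz.
Within [23.1 MHz, 63.5 MHz]: 30.1 MHz, 33.1 MHz, 45.9 MHz, 48.9 MHz, 61.7 MHz.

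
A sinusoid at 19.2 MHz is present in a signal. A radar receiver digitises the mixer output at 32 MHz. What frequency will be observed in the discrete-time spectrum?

12.8 MHz

19.2 MHz > fs/2 = 16 MHz, folds to fs − 19.2 MHz = 12.8 MHz.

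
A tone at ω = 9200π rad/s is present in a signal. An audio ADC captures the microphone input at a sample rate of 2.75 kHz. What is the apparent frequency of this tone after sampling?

ω = 9200π rad/s → f = ω/(2π) = 4600 Hz = 4.6 kHz.
4.6 kHz mod fs = 1.85 kHz.
1.85 kHz > fs/2 = 1.375 kHz, folds to fs − 1.85 kHz = 0.9 kHz.

0.9 kHz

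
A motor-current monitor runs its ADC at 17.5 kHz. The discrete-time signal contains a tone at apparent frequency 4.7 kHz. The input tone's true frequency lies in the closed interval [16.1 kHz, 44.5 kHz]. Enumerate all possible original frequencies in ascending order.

22.2 kHz, 30.3 kHz, 39.7 kHz

Frequencies that alias to 4.7 kHz are k·fs ± 4.7 kHz for integer k ≥ 0.
k=0: 4.7 kHz.
k=1: 12.8 kHz, 22.2 kHz.
k=2: 30.3 kHz, 39.7 kHz.
k=3: 47.8 kHz, 57.2 kHz.
Within [16.1 kHz, 44.5 kHz]: 22.2 kHz, 30.3 kHz, 39.7 kHz.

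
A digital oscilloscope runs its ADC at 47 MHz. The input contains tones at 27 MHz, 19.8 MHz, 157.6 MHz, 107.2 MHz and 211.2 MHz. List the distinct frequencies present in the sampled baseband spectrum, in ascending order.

13.2 MHz, 16.6 MHz, 19.8 MHz, 20 MHz, 23.2 MHz

fs/2 = 23.5 MHz.
27 MHz > fs/2 = 23.5 MHz, folds to fs − 27 MHz = 20 MHz.
19.8 MHz ≤ fs/2 = 23.5 MHz, passes unchanged.
157.6 MHz mod fs = 16.6 MHz.
16.6 MHz ≤ fs/2 = 23.5 MHz, appears at 16.6 MHz.
107.2 MHz mod fs = 13.2 MHz.
13.2 MHz ≤ fs/2 = 23.5 MHz, appears at 13.2 MHz.
211.2 MHz mod fs = 23.2 MHz.
23.2 MHz ≤ fs/2 = 23.5 MHz, appears at 23.2 MHz.
Distinct values: {13.2 MHz, 16.6 MHz, 19.8 MHz, 20 MHz, 23.2 MHz}.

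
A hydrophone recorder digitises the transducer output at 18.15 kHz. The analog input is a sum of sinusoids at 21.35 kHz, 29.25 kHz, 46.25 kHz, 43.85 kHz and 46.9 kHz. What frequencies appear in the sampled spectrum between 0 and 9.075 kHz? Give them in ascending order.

fs/2 = 9.075 kHz.
21.35 kHz mod fs = 3.2 kHz.
3.2 kHz ≤ fs/2 = 9.075 kHz, appears at 3.2 kHz.
29.25 kHz mod fs = 11.1 kHz.
11.1 kHz > fs/2 = 9.075 kHz, folds to fs − 11.1 kHz = 7.05 kHz.
46.25 kHz mod fs = 9.95 kHz.
9.95 kHz > fs/2 = 9.075 kHz, folds to fs − 9.95 kHz = 8.2 kHz.
43.85 kHz mod fs = 7.55 kHz.
7.55 kHz ≤ fs/2 = 9.075 kHz, appears at 7.55 kHz.
46.9 kHz mod fs = 10.6 kHz.
10.6 kHz > fs/2 = 9.075 kHz, folds to fs − 10.6 kHz = 7.55 kHz.
Distinct values: {3.2 kHz, 7.05 kHz, 7.55 kHz, 8.2 kHz}.

3.2 kHz, 7.05 kHz, 7.55 kHz, 8.2 kHz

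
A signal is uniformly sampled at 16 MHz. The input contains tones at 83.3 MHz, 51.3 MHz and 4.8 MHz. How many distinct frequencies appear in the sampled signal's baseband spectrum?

fs/2 = 8 MHz.
83.3 MHz mod fs = 3.3 MHz.
3.3 MHz ≤ fs/2 = 8 MHz, appears at 3.3 MHz.
51.3 MHz mod fs = 3.3 MHz.
3.3 MHz ≤ fs/2 = 8 MHz, appears at 3.3 MHz.
4.8 MHz ≤ fs/2 = 8 MHz, passes unchanged.
Distinct values: {3.3 MHz, 4.8 MHz} → 2.

2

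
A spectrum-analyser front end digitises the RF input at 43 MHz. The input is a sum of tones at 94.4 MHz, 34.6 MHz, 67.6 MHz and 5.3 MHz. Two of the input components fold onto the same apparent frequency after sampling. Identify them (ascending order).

34.6 MHz, 94.4 MHz

fs/2 = 21.5 MHz.
94.4 MHz mod fs = 8.4 MHz.
8.4 MHz ≤ fs/2 = 21.5 MHz, appears at 8.4 MHz.
34.6 MHz > fs/2 = 21.5 MHz, folds to fs − 34.6 MHz = 8.4 MHz.
67.6 MHz mod fs = 24.6 MHz.
24.6 MHz > fs/2 = 21.5 MHz, folds to fs − 24.6 MHz = 18.4 MHz.
5.3 MHz ≤ fs/2 = 21.5 MHz, passes unchanged.
34.6 MHz and 94.4 MHz both map to 8.4 MHz.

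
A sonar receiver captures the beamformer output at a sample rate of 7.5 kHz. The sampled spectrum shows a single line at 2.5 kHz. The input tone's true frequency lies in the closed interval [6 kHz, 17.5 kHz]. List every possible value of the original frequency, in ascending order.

10 kHz, 12.5 kHz, 17.5 kHz

Frequencies that alias to 2.5 kHz are k·fs ± 2.5 kHz for integer k ≥ 0.
k=0: 2.5 kHz.
k=1: 5 kHz, 10 kHz.
k=2: 12.5 kHz, 17.5 kHz.
k=3: 20 kHz, 25 kHz.
Within [6 kHz, 17.5 kHz]: 10 kHz, 12.5 kHz, 17.5 kHz.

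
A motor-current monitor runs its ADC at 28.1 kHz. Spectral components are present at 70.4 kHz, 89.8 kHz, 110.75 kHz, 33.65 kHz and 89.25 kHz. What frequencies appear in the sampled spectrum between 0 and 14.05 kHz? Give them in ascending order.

1.65 kHz, 4.95 kHz, 5.5 kHz, 5.55 kHz, 13.9 kHz

fs/2 = 14.05 kHz.
70.4 kHz mod fs = 14.2 kHz.
14.2 kHz > fs/2 = 14.05 kHz, folds to fs − 14.2 kHz = 13.9 kHz.
89.8 kHz mod fs = 5.5 kHz.
5.5 kHz ≤ fs/2 = 14.05 kHz, appears at 5.5 kHz.
110.75 kHz mod fs = 26.45 kHz.
26.45 kHz > fs/2 = 14.05 kHz, folds to fs − 26.45 kHz = 1.65 kHz.
33.65 kHz mod fs = 5.55 kHz.
5.55 kHz ≤ fs/2 = 14.05 kHz, appears at 5.55 kHz.
89.25 kHz mod fs = 4.95 kHz.
4.95 kHz ≤ fs/2 = 14.05 kHz, appears at 4.95 kHz.
Distinct values: {1.65 kHz, 4.95 kHz, 5.5 kHz, 5.55 kHz, 13.9 kHz}.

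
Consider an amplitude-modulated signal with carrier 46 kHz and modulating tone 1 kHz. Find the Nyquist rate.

94 kHz

AM sidebands sit at fc ± fm = 45 kHz and 47 kHz.
Highest-frequency component: 47 kHz.
Nyquist rate = 2 × 47 kHz = 94 kHz.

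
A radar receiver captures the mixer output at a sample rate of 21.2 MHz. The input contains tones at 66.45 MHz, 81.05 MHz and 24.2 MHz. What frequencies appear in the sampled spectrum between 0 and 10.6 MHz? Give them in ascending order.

fs/2 = 10.6 MHz.
66.45 MHz mod fs = 2.85 MHz.
2.85 MHz ≤ fs/2 = 10.6 MHz, appears at 2.85 MHz.
81.05 MHz mod fs = 17.45 MHz.
17.45 MHz > fs/2 = 10.6 MHz, folds to fs − 17.45 MHz = 3.75 MHz.
24.2 MHz mod fs = 3 MHz.
3 MHz ≤ fs/2 = 10.6 MHz, appears at 3 MHz.
Distinct values: {2.85 MHz, 3 MHz, 3.75 MHz}.

2.85 MHz, 3 MHz, 3.75 MHz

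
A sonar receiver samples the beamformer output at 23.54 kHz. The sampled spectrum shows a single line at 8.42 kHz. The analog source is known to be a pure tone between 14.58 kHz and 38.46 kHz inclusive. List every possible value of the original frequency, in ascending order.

Frequencies that alias to 8.42 kHz are k·fs ± 8.42 kHz for integer k ≥ 0.
k=0: 8.42 kHz.
k=1: 15.12 kHz, 31.96 kHz.
k=2: 38.66 kHz, 55.5 kHz.
Within [14.58 kHz, 38.46 kHz]: 15.12 kHz, 31.96 kHz.

15.12 kHz, 31.96 kHz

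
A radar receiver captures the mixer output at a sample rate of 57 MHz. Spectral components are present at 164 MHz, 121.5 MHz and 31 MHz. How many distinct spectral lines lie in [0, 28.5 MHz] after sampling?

3

fs/2 = 28.5 MHz.
164 MHz mod fs = 50 MHz.
50 MHz > fs/2 = 28.5 MHz, folds to fs − 50 MHz = 7 MHz.
121.5 MHz mod fs = 7.5 MHz.
7.5 MHz ≤ fs/2 = 28.5 MHz, appears at 7.5 MHz.
31 MHz > fs/2 = 28.5 MHz, folds to fs − 31 MHz = 26 MHz.
Distinct values: {7 MHz, 7.5 MHz, 26 MHz} → 3.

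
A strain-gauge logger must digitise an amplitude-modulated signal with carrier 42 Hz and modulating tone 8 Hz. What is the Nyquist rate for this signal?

AM sidebands sit at fc ± fm = 34 Hz and 50 Hz.
Highest-frequency component: 50 Hz.
Nyquist rate = 2 × 50 Hz = 100 Hz.

100 Hz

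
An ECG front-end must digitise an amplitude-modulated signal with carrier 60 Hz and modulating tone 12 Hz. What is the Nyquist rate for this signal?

144 Hz

AM sidebands sit at fc ± fm = 48 Hz and 72 Hz.
Highest-frequency component: 72 Hz.
Nyquist rate = 2 × 72 Hz = 144 Hz.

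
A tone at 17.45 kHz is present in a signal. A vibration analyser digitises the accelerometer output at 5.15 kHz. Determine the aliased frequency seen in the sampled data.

17.45 kHz mod fs = 2 kHz.
2 kHz ≤ fs/2 = 2.575 kHz, appears at 2 kHz.

2 kHz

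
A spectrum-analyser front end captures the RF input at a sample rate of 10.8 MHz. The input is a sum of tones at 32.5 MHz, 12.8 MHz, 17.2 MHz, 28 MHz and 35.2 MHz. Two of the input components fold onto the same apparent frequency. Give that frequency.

4.4 MHz

fs/2 = 5.4 MHz.
32.5 MHz mod fs = 0.1 MHz.
0.1 MHz ≤ fs/2 = 5.4 MHz, appears at 0.1 MHz.
12.8 MHz mod fs = 2 MHz.
2 MHz ≤ fs/2 = 5.4 MHz, appears at 2 MHz.
17.2 MHz mod fs = 6.4 MHz.
6.4 MHz > fs/2 = 5.4 MHz, folds to fs − 6.4 MHz = 4.4 MHz.
28 MHz mod fs = 6.4 MHz.
6.4 MHz > fs/2 = 5.4 MHz, folds to fs − 6.4 MHz = 4.4 MHz.
35.2 MHz mod fs = 2.8 MHz.
2.8 MHz ≤ fs/2 = 5.4 MHz, appears at 2.8 MHz.
17.2 MHz and 28 MHz both map to 4.4 MHz.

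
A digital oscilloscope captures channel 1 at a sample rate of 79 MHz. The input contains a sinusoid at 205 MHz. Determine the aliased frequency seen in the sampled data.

205 MHz mod fs = 47 MHz.
47 MHz > fs/2 = 39.5 MHz, folds to fs − 47 MHz = 32 MHz.

32 MHz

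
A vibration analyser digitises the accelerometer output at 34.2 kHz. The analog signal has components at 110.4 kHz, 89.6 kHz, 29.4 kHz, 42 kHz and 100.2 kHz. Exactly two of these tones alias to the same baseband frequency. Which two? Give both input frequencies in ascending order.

42 kHz, 110.4 kHz

fs/2 = 17.1 kHz.
110.4 kHz mod fs = 7.8 kHz.
7.8 kHz ≤ fs/2 = 17.1 kHz, appears at 7.8 kHz.
89.6 kHz mod fs = 21.2 kHz.
21.2 kHz > fs/2 = 17.1 kHz, folds to fs − 21.2 kHz = 13 kHz.
29.4 kHz > fs/2 = 17.1 kHz, folds to fs − 29.4 kHz = 4.8 kHz.
42 kHz mod fs = 7.8 kHz.
7.8 kHz ≤ fs/2 = 17.1 kHz, appears at 7.8 kHz.
100.2 kHz mod fs = 31.8 kHz.
31.8 kHz > fs/2 = 17.1 kHz, folds to fs − 31.8 kHz = 2.4 kHz.
42 kHz and 110.4 kHz both map to 7.8 kHz.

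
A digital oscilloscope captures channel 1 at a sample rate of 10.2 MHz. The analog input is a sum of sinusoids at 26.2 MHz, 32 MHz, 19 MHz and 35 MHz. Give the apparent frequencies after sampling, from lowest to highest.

fs/2 = 5.1 MHz.
26.2 MHz mod fs = 5.8 MHz.
5.8 MHz > fs/2 = 5.1 MHz, folds to fs − 5.8 MHz = 4.4 MHz.
32 MHz mod fs = 1.4 MHz.
1.4 MHz ≤ fs/2 = 5.1 MHz, appears at 1.4 MHz.
19 MHz mod fs = 8.8 MHz.
8.8 MHz > fs/2 = 5.1 MHz, folds to fs − 8.8 MHz = 1.4 MHz.
35 MHz mod fs = 4.4 MHz.
4.4 MHz ≤ fs/2 = 5.1 MHz, appears at 4.4 MHz.
Distinct values: {1.4 MHz, 4.4 MHz}.

1.4 MHz, 4.4 MHz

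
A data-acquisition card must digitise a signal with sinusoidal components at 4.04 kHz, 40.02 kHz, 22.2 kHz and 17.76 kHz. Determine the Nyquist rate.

80.04 kHz

Highest-frequency component: 40.02 kHz.
Nyquist rate = 2 × 40.02 kHz = 80.04 kHz.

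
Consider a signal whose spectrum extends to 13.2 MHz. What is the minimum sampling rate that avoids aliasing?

Nyquist rate = 2 × 13.2 MHz = 26.4 MHz.

26.4 MHz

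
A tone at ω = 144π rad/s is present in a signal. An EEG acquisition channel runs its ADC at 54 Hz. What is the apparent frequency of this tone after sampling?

ω = 144π rad/s → f = ω/(2π) = 72 Hz.
72 Hz mod fs = 18 Hz.
18 Hz ≤ fs/2 = 27 Hz, appears at 18 Hz.

18 Hz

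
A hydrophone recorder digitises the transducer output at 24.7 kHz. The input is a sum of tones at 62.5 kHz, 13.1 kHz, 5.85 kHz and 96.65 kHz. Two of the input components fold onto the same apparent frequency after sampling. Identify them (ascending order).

fs/2 = 12.35 kHz.
62.5 kHz mod fs = 13.1 kHz.
13.1 kHz > fs/2 = 12.35 kHz, folds to fs − 13.1 kHz = 11.6 kHz.
13.1 kHz > fs/2 = 12.35 kHz, folds to fs − 13.1 kHz = 11.6 kHz.
5.85 kHz ≤ fs/2 = 12.35 kHz, passes unchanged.
96.65 kHz mod fs = 22.55 kHz.
22.55 kHz > fs/2 = 12.35 kHz, folds to fs − 22.55 kHz = 2.15 kHz.
13.1 kHz and 62.5 kHz both map to 11.6 kHz.

13.1 kHz, 62.5 kHz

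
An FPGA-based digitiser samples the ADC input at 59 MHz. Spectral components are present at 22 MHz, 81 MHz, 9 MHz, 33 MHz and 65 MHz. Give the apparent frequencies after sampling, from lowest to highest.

6 MHz, 9 MHz, 22 MHz, 26 MHz

fs/2 = 29.5 MHz.
22 MHz ≤ fs/2 = 29.5 MHz, passes unchanged.
81 MHz mod fs = 22 MHz.
22 MHz ≤ fs/2 = 29.5 MHz, appears at 22 MHz.
9 MHz ≤ fs/2 = 29.5 MHz, passes unchanged.
33 MHz > fs/2 = 29.5 MHz, folds to fs − 33 MHz = 26 MHz.
65 MHz mod fs = 6 MHz.
6 MHz ≤ fs/2 = 29.5 MHz, appears at 6 MHz.
Distinct values: {6 MHz, 9 MHz, 22 MHz, 26 MHz}.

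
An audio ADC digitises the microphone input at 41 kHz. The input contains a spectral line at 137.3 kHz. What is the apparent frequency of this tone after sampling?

137.3 kHz mod fs = 14.3 kHz.
14.3 kHz ≤ fs/2 = 20.5 kHz, appears at 14.3 kHz.

14.3 kHz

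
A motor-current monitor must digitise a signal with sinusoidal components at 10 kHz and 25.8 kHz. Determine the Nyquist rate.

Highest-frequency component: 25.8 kHz.
Nyquist rate = 2 × 25.8 kHz = 51.6 kHz.

51.6 kHz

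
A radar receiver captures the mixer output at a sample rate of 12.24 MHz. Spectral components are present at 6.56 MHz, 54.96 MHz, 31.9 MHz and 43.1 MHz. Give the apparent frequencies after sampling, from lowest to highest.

fs/2 = 6.12 MHz.
6.56 MHz > fs/2 = 6.12 MHz, folds to fs − 6.56 MHz = 5.68 MHz.
54.96 MHz mod fs = 6 MHz.
6 MHz ≤ fs/2 = 6.12 MHz, appears at 6 MHz.
31.9 MHz mod fs = 7.42 MHz.
7.42 MHz > fs/2 = 6.12 MHz, folds to fs − 7.42 MHz = 4.82 MHz.
43.1 MHz mod fs = 6.38 MHz.
6.38 MHz > fs/2 = 6.12 MHz, folds to fs − 6.38 MHz = 5.86 MHz.
Distinct values: {4.82 MHz, 5.68 MHz, 5.86 MHz, 6 MHz}.

4.82 MHz, 5.68 MHz, 5.86 MHz, 6 MHz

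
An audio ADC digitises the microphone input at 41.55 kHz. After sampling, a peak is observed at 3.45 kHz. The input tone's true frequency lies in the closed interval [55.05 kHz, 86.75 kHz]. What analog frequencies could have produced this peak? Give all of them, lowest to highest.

79.65 kHz, 86.55 kHz

Frequencies that alias to 3.45 kHz are k·fs ± 3.45 kHz for integer k ≥ 0.
k=0: 3.45 kHz.
k=1: 38.1 kHz, 45 kHz.
k=2: 79.65 kHz, 86.55 kHz.
k=3: 121.2 kHz, 128.1 kHz.
Within [55.05 kHz, 86.75 kHz]: 79.65 kHz, 86.55 kHz.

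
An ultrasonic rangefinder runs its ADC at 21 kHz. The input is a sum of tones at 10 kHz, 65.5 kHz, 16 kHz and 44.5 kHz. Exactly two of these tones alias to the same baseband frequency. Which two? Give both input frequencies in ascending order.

44.5 kHz, 65.5 kHz

fs/2 = 10.5 kHz.
10 kHz ≤ fs/2 = 10.5 kHz, passes unchanged.
65.5 kHz mod fs = 2.5 kHz.
2.5 kHz ≤ fs/2 = 10.5 kHz, appears at 2.5 kHz.
16 kHz > fs/2 = 10.5 kHz, folds to fs − 16 kHz = 5 kHz.
44.5 kHz mod fs = 2.5 kHz.
2.5 kHz ≤ fs/2 = 10.5 kHz, appears at 2.5 kHz.
44.5 kHz and 65.5 kHz both map to 2.5 kHz.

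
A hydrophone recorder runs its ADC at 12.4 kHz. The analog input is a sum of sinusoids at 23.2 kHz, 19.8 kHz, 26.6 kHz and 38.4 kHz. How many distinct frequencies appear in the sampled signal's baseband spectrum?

fs/2 = 6.2 kHz.
23.2 kHz mod fs = 10.8 kHz.
10.8 kHz > fs/2 = 6.2 kHz, folds to fs − 10.8 kHz = 1.6 kHz.
19.8 kHz mod fs = 7.4 kHz.
7.4 kHz > fs/2 = 6.2 kHz, folds to fs − 7.4 kHz = 5 kHz.
26.6 kHz mod fs = 1.8 kHz.
1.8 kHz ≤ fs/2 = 6.2 kHz, appears at 1.8 kHz.
38.4 kHz mod fs = 1.2 kHz.
1.2 kHz ≤ fs/2 = 6.2 kHz, appears at 1.2 kHz.
Distinct values: {1.2 kHz, 1.6 kHz, 1.8 kHz, 5 kHz} → 4.

4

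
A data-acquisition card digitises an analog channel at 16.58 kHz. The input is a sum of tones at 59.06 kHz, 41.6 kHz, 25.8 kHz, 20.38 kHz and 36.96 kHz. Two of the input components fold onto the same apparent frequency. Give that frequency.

fs/2 = 8.29 kHz.
59.06 kHz mod fs = 9.32 kHz.
9.32 kHz > fs/2 = 8.29 kHz, folds to fs − 9.32 kHz = 7.26 kHz.
41.6 kHz mod fs = 8.44 kHz.
8.44 kHz > fs/2 = 8.29 kHz, folds to fs − 8.44 kHz = 8.14 kHz.
25.8 kHz mod fs = 9.22 kHz.
9.22 kHz > fs/2 = 8.29 kHz, folds to fs − 9.22 kHz = 7.36 kHz.
20.38 kHz mod fs = 3.8 kHz.
3.8 kHz ≤ fs/2 = 8.29 kHz, appears at 3.8 kHz.
36.96 kHz mod fs = 3.8 kHz.
3.8 kHz ≤ fs/2 = 8.29 kHz, appears at 3.8 kHz.
20.38 kHz and 36.96 kHz both map to 3.8 kHz.

3.8 kHz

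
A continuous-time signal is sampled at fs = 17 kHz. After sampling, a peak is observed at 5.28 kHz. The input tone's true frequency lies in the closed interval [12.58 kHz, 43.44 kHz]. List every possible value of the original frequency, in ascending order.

22.28 kHz, 28.72 kHz, 39.28 kHz

Frequencies that alias to 5.28 kHz are k·fs ± 5.28 kHz for integer k ≥ 0.
k=0: 5.28 kHz.
k=1: 11.72 kHz, 22.28 kHz.
k=2: 28.72 kHz, 39.28 kHz.
k=3: 45.72 kHz, 56.28 kHz.
Within [12.58 kHz, 43.44 kHz]: 22.28 kHz, 28.72 kHz, 39.28 kHz.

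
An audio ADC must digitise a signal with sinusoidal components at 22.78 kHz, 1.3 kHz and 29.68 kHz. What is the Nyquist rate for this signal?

Highest-frequency component: 29.68 kHz.
Nyquist rate = 2 × 29.68 kHz = 59.36 kHz.

59.36 kHz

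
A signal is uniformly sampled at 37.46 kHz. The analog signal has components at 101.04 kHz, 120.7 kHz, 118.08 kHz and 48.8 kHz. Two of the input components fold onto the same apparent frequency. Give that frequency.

fs/2 = 18.73 kHz.
101.04 kHz mod fs = 26.12 kHz.
26.12 kHz > fs/2 = 18.73 kHz, folds to fs − 26.12 kHz = 11.34 kHz.
120.7 kHz mod fs = 8.32 kHz.
8.32 kHz ≤ fs/2 = 18.73 kHz, appears at 8.32 kHz.
118.08 kHz mod fs = 5.7 kHz.
5.7 kHz ≤ fs/2 = 18.73 kHz, appears at 5.7 kHz.
48.8 kHz mod fs = 11.34 kHz.
11.34 kHz ≤ fs/2 = 18.73 kHz, appears at 11.34 kHz.
48.8 kHz and 101.04 kHz both map to 11.34 kHz.

11.34 kHz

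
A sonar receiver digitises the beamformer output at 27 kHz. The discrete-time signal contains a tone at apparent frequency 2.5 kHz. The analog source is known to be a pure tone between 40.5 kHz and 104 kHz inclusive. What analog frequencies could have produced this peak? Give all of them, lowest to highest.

51.5 kHz, 56.5 kHz, 78.5 kHz, 83.5 kHz

Frequencies that alias to 2.5 kHz are k·fs ± 2.5 kHz for integer k ≥ 0.
k=0: 2.5 kHz.
k=1: 24.5 kHz, 29.5 kHz.
k=2: 51.5 kHz, 56.5 kHz.
k=3: 78.5 kHz, 83.5 kHz.
k=4: 105.5 kHz, 110.5 kHz.
Within [40.5 kHz, 104 kHz]: 51.5 kHz, 56.5 kHz, 78.5 kHz, 83.5 kHz.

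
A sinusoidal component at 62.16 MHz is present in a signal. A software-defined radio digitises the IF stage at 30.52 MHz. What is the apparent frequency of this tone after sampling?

1.12 MHz

62.16 MHz mod fs = 1.12 MHz.
1.12 MHz ≤ fs/2 = 15.26 MHz, appears at 1.12 MHz.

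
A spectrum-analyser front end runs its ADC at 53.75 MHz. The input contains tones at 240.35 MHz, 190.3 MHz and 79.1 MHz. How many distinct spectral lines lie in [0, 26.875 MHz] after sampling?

fs/2 = 26.875 MHz.
240.35 MHz mod fs = 25.35 MHz.
25.35 MHz ≤ fs/2 = 26.875 MHz, appears at 25.35 MHz.
190.3 MHz mod fs = 29.05 MHz.
29.05 MHz > fs/2 = 26.875 MHz, folds to fs − 29.05 MHz = 24.7 MHz.
79.1 MHz mod fs = 25.35 MHz.
25.35 MHz ≤ fs/2 = 26.875 MHz, appears at 25.35 MHz.
Distinct values: {24.7 MHz, 25.35 MHz} → 2.

2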